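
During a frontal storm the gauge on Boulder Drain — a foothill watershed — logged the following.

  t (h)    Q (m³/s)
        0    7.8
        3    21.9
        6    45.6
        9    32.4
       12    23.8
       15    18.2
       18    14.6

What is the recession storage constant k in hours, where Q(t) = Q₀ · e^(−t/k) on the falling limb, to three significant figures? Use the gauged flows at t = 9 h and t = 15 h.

k ≈ 10.4 h

On the falling limb, Q drops from 32.4 to 18.2 m³/s between t = 9 h and t = 15 h (Δt = 6 h).
k = −Δt / ln(Q₂/Q₁) = −6 / ln(18.2/32.4) = 10.4 h.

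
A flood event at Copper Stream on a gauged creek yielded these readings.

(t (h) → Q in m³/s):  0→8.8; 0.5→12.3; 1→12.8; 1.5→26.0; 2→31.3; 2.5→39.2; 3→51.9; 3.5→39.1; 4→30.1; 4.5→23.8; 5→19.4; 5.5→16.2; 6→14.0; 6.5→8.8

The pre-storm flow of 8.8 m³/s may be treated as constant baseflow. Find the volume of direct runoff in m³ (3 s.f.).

V ≈ 3.79 × 10^5 m³

Direct-runoff ordinates (Q − Q_b): 0.0, 3.5, 4.0, 17.2, 22.5, 30.4, 43.1, 30.3, 21.3, 15.0, 10.6, 7.4, 5.2, 0.0 m³/s.
ΣQ_DR = 210.5 m³/s.
With Δt = 0.5 h = 1800 s, V = ΣQ_DR · Δt = 210.5 × 1800 = 3.79 × 10^5 m³.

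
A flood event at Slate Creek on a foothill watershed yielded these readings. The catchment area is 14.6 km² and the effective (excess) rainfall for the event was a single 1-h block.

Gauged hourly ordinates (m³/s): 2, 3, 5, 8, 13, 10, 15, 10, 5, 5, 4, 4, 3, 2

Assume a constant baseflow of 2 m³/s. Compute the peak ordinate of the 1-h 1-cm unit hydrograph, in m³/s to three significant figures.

Direct runoff: 0.0, 1.0, 3.0, 6.0, 11.0, 8.0, 13.0, 8.0, 3.0, 3.0, 2.0, 2.0, 1.0, 0.0 m³/s; ΣQ_DR = 61.00 m³/s, peak = 13.0 m³/s.
Runoff depth d = ΣQ_DR·Δt / A = 61.00 × 3600 / (14.6 km²) = 15.04 mm.
The 1-cm UH is the DRH scaled by (10 mm)/d, so U_p = 13.0 × 10/15.04 = 8.64 m³/s.

U_p ≈ 8.64 m³/s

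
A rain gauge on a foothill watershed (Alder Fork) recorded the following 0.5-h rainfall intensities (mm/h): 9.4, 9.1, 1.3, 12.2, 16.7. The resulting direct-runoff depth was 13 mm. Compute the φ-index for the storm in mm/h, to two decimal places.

φ ≈ 5.35 mm/h

Only the 4 blocks with intensity above φ contribute runoff: 9.4, 9.1, 12.2, 16.7 mm/h.
Σ(I−φ)·Δt = d  ⇒  (9.4+9.1+12.2+16.7 − 4φ)·0.5 = 13
φ = (47.40 − 13/0.5) / 4 = 5.35 mm/h.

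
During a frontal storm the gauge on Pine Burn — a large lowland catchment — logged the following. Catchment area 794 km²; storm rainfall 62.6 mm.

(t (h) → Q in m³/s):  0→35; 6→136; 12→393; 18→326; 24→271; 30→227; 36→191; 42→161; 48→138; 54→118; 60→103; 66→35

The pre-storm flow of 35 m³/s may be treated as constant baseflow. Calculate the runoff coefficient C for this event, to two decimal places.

ΣQ_DR = 1714 m³/s; V = ΣQ_DR·Δt = 3.702 × 10^7 m³.
Runoff depth d = V / A = 46.63 mm.
C = d / P = 46.63 / 62.6 = 0.74.

C ≈ 0.74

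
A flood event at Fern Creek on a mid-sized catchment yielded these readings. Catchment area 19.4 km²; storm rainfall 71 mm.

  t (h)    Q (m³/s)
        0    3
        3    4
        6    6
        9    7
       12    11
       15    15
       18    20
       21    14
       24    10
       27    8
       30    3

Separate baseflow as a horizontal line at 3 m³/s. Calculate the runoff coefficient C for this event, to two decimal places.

ΣQ_DR = 68.00 m³/s; V = ΣQ_DR·Δt = 7.344 × 10^5 m³.
Runoff depth d = V / A = 37.86 mm.
C = d / P = 37.86 / 71 = 0.53.

C ≈ 0.53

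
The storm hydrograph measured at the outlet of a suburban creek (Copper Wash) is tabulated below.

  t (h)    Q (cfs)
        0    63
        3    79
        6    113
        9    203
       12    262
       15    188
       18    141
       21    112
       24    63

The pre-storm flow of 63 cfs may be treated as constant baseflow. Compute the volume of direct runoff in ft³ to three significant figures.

V ≈ 7.10 × 10^6 ft³

Direct-runoff ordinates (Q − Q_b): 0.0, 16.0, 50.0, 140.0, 199.0, 125.0, 78.0, 49.0, 0.0 cfs.
ΣQ_DR = 657.0 cfs.
With Δt = 3 h = 10800 s, V = ΣQ_DR · Δt = 657.0 × 10800 = 7.10 × 10^6 ft³.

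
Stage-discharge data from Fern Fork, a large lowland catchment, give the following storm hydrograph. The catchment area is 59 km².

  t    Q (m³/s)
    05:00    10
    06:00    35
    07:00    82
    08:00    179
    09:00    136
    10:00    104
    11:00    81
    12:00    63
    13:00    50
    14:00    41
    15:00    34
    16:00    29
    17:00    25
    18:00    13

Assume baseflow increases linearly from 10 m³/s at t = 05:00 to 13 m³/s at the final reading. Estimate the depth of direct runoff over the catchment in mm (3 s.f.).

Direct runoff: 0.00, 24.77, 71.54, 168.31, 125.08, 92.85, 69.62, 51.38, 38.15, 28.92, 21.69, 16.46, 12.23, 0.00 m³/s; ΣQ_DR = 721.0 m³/s.
V = ΣQ_DR · Δt = 721.0 × 3600 s = 2.596 × 10^6 m³.
Over A = 59 km², depth = V / A = 44.0 mm.

d ≈ 44.0 mm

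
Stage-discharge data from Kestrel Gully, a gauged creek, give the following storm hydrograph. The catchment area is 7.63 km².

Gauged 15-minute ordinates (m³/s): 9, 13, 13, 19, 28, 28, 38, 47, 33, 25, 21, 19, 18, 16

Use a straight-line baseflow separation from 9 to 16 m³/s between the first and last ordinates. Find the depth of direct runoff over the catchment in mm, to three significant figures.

d ≈ 17.9 mm

Direct runoff: 0.00, 3.46, 2.92, 8.38, 16.85, 16.31, 25.77, 34.23, 19.69, 11.15, 6.62, 4.08, 2.54, 0.00 m³/s; ΣQ_DR = 152.0 m³/s.
V = ΣQ_DR · Δt = 152.0 × 900 s = 1.368 × 10^5 m³.
Over A = 7.63 km², depth = V / A = 17.9 mm.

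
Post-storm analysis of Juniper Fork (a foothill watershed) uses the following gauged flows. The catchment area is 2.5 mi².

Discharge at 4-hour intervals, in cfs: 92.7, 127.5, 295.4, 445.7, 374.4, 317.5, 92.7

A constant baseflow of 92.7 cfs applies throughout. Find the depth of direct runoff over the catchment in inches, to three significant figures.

d ≈ 2.72 in

Direct runoff: 0.0, 34.8, 202.7, 353.0, 281.7, 224.8, 0.0 cfs; ΣQ_DR = 1097 cfs.
V = ΣQ_DR · Δt = 1097 × 14400 s = 1.580 × 10^7 ft³.
Over A = 2.5 mi², depth = V / A = 2.72 in.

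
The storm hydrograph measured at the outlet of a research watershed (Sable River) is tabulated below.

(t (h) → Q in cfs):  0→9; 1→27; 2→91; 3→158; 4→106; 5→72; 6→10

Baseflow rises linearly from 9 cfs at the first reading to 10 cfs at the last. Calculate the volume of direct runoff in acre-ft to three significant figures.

V ≈ 33.6 acre-ft

Direct-runoff ordinates (Q − Q_b): 0.00, 17.83, 81.67, 148.50, 96.33, 62.17, 0.00 cfs.
ΣQ_DR = 406.5 cfs.
With Δt = 1 h = 3600 s, V = ΣQ_DR · Δt = 406.5 × 3600 = 1.46 × 10^6 ft³ = 33.6 acre-ft.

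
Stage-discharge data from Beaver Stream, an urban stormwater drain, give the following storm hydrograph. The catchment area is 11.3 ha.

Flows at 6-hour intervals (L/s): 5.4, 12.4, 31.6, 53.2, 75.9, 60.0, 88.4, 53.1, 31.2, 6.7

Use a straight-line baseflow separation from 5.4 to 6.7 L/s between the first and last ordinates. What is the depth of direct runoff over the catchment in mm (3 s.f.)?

Direct runoff: 0.00, 6.86, 25.91, 47.37, 69.92, 53.88, 82.13, 46.69, 24.64, 0.00 L/s; ΣQ_DR = 357.4 L/s.
V = ΣQ_DR · Δt = 357.4 × 21600 s = 7.720 × 10^6 L.
Over A = 11.3 ha, depth = V / A = 68.3 mm.

d ≈ 68.3 mm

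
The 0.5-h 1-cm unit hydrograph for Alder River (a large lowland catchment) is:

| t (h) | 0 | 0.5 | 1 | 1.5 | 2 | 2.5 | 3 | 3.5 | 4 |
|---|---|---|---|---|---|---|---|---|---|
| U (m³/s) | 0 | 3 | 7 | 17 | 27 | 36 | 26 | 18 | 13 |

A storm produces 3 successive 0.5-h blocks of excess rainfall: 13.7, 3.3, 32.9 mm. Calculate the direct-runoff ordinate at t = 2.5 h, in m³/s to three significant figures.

By discrete convolution, Q_j = Σ (P_i / 10 mm) · U_{j−i}.
At t = 2.5 h (j=5): Q = (13.7/10)·36 + (3.3/10)·27 + (32.9/10)·17 = 114 m³/s.

Q ≈ 114 m³/s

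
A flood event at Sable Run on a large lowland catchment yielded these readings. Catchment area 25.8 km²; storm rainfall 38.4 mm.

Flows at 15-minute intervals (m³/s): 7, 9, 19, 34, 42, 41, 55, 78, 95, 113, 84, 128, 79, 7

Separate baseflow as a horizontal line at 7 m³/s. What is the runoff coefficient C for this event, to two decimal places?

C ≈ 0.63

ΣQ_DR = 693.0 m³/s; V = ΣQ_DR·Δt = 6.237 × 10^5 m³.
Runoff depth d = V / A = 24.17 mm.
C = d / P = 24.17 / 38.4 = 0.63.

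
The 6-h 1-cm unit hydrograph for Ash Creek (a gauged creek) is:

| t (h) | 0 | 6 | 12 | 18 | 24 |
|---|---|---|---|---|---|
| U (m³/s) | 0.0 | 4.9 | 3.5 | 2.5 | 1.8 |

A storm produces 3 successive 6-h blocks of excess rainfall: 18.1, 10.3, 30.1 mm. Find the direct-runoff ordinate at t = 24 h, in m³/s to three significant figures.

Q ≈ 16.4 m³/s

By discrete convolution, Q_j = Σ (P_i / 10 mm) · U_{j−i}.
At t = 24 h (j=4): Q = (18.1/10)·1.8 + (10.3/10)·2.5 + (30.1/10)·3.5 = 16.4 m³/s.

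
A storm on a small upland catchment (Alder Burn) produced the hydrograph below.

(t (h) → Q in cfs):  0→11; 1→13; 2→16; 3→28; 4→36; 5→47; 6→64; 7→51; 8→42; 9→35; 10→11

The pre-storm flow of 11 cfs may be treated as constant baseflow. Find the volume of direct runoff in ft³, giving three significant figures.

V ≈ 8.39 × 10^5 ft³

Direct-runoff ordinates (Q − Q_b): 0.0, 2.0, 5.0, 17.0, 25.0, 36.0, 53.0, 40.0, 31.0, 24.0, 0.0 cfs.
ΣQ_DR = 233.0 cfs.
With Δt = 1 h = 3600 s, V = ΣQ_DR · Δt = 233.0 × 3600 = 8.39 × 10^5 ft³.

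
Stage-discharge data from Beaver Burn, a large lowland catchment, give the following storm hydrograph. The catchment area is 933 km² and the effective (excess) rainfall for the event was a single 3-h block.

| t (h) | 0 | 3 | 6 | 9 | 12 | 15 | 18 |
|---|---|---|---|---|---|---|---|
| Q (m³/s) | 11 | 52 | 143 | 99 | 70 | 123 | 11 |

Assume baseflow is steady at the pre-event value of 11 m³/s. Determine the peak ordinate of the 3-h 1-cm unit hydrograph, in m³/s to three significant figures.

U_p ≈ 264 m³/s

Direct runoff: 0.0, 41.0, 132.0, 88.0, 59.0, 112.0, 0.0 m³/s; ΣQ_DR = 432.0 m³/s, peak = 132.0 m³/s.
Runoff depth d = ΣQ_DR·Δt / A = 432.0 × 10800 / (933 km²) = 5.001 mm.
The 1-cm UH is the DRH scaled by (10 mm)/d, so U_p = 132.0 × 10/5.001 = 264 m³/s.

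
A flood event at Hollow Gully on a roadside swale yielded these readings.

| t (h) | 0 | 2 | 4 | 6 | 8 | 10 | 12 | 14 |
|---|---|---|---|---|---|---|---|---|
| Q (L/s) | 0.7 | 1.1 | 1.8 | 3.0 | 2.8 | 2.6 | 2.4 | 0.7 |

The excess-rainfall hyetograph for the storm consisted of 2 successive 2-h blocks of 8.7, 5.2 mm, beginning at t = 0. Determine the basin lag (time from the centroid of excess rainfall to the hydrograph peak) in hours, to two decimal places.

Centroid of excess rainfall: t_c = Σ P_i·t̄_i / ΣP_i = 1.7482 h (block centres at 1, 3 h).
Hydrograph peak occurs at t = 6 h, so basin lag t_L = 6 − 1.7482 = 4.25 h.

t_L ≈ 4.25 h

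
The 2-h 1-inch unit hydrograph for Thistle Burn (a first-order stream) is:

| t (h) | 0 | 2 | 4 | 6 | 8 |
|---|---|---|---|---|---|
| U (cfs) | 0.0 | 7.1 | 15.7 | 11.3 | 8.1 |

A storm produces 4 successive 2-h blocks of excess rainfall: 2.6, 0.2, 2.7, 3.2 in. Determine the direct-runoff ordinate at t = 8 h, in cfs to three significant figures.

Q ≈ 88.4 cfs

By discrete convolution, Q_j = Σ (P_i / 1 in) · U_{j−i}.
At t = 8 h (j=4): Q = (2.6/1)·8.1 + (0.2/1)·11.3 + (2.7/1)·15.7 + (3.2/1)·7.1 = 88.4 cfs.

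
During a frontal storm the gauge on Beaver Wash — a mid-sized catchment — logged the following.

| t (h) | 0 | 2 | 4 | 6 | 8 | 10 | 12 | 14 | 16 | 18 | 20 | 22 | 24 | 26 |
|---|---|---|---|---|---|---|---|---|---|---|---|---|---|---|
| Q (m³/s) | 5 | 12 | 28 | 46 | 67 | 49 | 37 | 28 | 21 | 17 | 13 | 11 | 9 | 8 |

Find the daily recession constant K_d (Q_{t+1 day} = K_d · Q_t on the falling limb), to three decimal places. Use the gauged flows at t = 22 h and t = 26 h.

Between t = 22 h and t = 26 h the flow falls from 11 to 8 m³/s over 2×2 h = 4 h.
Per-interval ratio K = (8/11)^(1/2) = 0.8528; K_d = K^(24/2) = 0.148.

K_d ≈ 0.148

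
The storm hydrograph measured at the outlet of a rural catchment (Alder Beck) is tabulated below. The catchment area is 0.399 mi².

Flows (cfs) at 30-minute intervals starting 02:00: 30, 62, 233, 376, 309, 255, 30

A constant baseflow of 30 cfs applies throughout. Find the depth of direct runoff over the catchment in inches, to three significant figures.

d ≈ 2.11 in

Direct runoff: 0.0, 32.0, 203.0, 346.0, 279.0, 225.0, 0.0 cfs; ΣQ_DR = 1085 cfs.
V = ΣQ_DR · Δt = 1085 × 1800 s = 1.953 × 10^6 ft³.
Over A = 0.399 mi², depth = V / A = 2.11 in.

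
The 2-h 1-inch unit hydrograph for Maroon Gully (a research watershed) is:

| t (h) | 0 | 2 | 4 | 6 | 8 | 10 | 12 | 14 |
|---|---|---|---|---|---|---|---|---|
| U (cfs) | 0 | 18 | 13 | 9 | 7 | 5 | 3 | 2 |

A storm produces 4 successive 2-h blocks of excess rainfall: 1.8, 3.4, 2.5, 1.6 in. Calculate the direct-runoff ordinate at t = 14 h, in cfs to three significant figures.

By discrete convolution, Q_j = Σ (P_i / 1 in) · U_{j−i}.
At t = 14 h (j=7): Q = (1.8/1)·2 + (3.4/1)·3 + (2.5/1)·5 + (1.6/1)·7 = 37.5 cfs.

Q ≈ 37.5 cfs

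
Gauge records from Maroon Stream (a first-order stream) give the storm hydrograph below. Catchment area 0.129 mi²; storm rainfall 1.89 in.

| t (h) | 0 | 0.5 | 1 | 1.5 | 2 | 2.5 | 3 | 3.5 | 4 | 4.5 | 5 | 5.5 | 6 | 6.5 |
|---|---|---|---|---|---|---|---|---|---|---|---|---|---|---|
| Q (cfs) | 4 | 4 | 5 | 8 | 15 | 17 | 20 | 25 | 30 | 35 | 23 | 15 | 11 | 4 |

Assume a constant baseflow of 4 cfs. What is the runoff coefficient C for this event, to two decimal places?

ΣQ_DR = 160.0 cfs; V = ΣQ_DR·Δt = 2.880 × 10^5 ft³.
Runoff depth d = V / A = 0.9610 in.
C = d / P = 0.9610 / 1.89 = 0.51.

C ≈ 0.51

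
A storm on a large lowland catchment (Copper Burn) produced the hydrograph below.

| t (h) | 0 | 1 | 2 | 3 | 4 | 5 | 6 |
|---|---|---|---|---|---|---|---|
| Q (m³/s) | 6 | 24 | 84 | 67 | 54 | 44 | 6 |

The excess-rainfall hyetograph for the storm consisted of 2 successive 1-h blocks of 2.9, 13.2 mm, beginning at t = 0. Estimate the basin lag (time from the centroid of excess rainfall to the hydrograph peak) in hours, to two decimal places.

Centroid of excess rainfall: t_c = Σ P_i·t̄_i / ΣP_i = 1.3199 h (block centres at 0.5, 1.5 h).
Hydrograph peak occurs at t = 2 h, so basin lag t_L = 2 − 1.3199 = 0.68 h.

t_L ≈ 0.68 h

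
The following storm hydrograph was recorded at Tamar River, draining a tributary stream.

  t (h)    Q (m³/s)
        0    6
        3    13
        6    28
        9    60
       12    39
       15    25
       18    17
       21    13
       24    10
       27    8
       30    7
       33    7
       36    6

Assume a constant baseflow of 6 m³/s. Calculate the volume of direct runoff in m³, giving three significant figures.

Direct-runoff ordinates (Q − Q_b): 0.0, 7.0, 22.0, 54.0, 33.0, 19.0, 11.0, 7.0, 4.0, 2.0, 1.0, 1.0, 0.0 m³/s.
ΣQ_DR = 161.0 m³/s.
With Δt = 3 h = 10800 s, V = ΣQ_DR · Δt = 161.0 × 10800 = 1.74 × 10^6 m³.

V ≈ 1.74 × 10^6 m³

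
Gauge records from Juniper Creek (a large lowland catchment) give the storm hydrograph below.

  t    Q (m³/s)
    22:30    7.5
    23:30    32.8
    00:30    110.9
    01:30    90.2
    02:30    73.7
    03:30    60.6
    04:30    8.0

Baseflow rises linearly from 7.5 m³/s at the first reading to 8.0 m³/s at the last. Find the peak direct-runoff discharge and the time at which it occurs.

Subtracting baseflow gives direct-runoff ordinates: 0.00, 25.22, 103.23, 82.45, 65.87, 52.68, 0.00 m³/s.
The maximum is 103.23 m³/s, occurring at the reading for t = 00:30.

Q_p = 103.23 m³/s at t = 00:30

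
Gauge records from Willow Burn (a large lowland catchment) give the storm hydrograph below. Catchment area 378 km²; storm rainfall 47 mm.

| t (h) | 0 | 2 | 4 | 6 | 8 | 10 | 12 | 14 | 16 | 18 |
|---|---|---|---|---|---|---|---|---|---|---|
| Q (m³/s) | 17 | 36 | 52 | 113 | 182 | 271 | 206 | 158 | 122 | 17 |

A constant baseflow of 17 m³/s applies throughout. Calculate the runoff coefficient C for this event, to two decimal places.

C ≈ 0.41

ΣQ_DR = 1004 m³/s; V = ΣQ_DR·Δt = 7.229 × 10^6 m³.
Runoff depth d = V / A = 19.12 mm.
C = d / P = 19.12 / 47 = 0.41.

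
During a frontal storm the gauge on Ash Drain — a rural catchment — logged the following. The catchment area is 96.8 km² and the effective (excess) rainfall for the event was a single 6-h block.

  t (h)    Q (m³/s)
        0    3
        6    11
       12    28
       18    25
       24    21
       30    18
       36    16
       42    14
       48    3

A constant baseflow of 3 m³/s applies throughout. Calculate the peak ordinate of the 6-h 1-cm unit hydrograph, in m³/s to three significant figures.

U_p ≈ 10.0 m³/s

Direct runoff: 0.0, 8.0, 25.0, 22.0, 18.0, 15.0, 13.0, 11.0, 0.0 m³/s; ΣQ_DR = 112.0 m³/s, peak = 25.0 m³/s.
Runoff depth d = ΣQ_DR·Δt / A = 112.0 × 21600 / (96.8 km²) = 24.99 mm.
The 1-cm UH is the DRH scaled by (10 mm)/d, so U_p = 25.0 × 10/24.99 = 10.0 m³/s.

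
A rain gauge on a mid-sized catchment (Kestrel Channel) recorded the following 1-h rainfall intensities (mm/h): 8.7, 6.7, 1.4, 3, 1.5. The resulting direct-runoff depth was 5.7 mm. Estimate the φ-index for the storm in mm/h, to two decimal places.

φ ≈ 4.85 mm/h

Only the 2 blocks with intensity above φ contribute runoff: 8.7, 6.7 mm/h.
Σ(I−φ)·Δt = d  ⇒  (8.7+6.7 − 2φ)·1 = 5.7
φ = (15.40 − 5.7/1) / 2 = 4.85 mm/h.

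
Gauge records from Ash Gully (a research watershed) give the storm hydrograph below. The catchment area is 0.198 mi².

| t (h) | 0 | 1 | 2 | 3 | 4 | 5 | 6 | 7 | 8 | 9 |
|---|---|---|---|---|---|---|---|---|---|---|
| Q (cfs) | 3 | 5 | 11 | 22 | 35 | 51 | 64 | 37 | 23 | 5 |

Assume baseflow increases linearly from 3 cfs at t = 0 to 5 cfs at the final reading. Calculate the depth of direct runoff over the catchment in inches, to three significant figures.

d ≈ 1.69 in

Direct runoff: 0.00, 1.78, 7.56, 18.33, 31.11, 46.89, 59.67, 32.44, 18.22, 0.00 cfs; ΣQ_DR = 216.0 cfs.
V = ΣQ_DR · Δt = 216.0 × 3600 s = 7.776 × 10^5 ft³.
Over A = 0.198 mi², depth = V / A = 1.69 in.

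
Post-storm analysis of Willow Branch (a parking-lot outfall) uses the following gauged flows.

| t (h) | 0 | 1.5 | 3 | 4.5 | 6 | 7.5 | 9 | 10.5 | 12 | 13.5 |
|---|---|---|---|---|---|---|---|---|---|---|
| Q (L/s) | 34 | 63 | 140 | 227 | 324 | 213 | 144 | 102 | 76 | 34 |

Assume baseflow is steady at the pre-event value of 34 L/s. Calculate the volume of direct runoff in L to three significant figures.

Direct-runoff ordinates (Q − Q_b): 0.0, 29.0, 106.0, 193.0, 290.0, 179.0, 110.0, 68.0, 42.0, 0.0 L/s.
ΣQ_DR = 1017 L/s.
With Δt = 1.5 h = 5400 s, V = ΣQ_DR · Δt = 1017 × 5400 = 5.49 × 10^6 L.

V ≈ 5.49 × 10^6 L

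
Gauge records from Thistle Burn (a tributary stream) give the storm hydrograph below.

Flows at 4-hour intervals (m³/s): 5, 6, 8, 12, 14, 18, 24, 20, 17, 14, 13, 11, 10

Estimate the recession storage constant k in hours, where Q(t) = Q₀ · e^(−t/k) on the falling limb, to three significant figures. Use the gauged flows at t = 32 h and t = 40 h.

k ≈ 29.8 h

On the falling limb, Q drops from 17 to 13 m³/s between t = 32 h and t = 40 h (Δt = 8 h).
k = −Δt / ln(Q₂/Q₁) = −8 / ln(13/17) = 29.8 h.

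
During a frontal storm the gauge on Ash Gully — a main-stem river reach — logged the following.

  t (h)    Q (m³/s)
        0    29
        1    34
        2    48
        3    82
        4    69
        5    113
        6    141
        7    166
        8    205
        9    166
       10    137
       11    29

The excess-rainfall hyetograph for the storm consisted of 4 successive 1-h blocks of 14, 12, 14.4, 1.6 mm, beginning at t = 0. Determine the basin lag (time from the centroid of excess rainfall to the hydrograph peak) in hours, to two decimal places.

t_L ≈ 6.41 h

Centroid of excess rainfall: t_c = Σ P_i·t̄_i / ΣP_i = 1.5857 h (block centres at 0.5, 1.5, 2.5, 3.5 h).
Hydrograph peak occurs at t = 8 h, so basin lag t_L = 8 − 1.5857 = 6.41 h.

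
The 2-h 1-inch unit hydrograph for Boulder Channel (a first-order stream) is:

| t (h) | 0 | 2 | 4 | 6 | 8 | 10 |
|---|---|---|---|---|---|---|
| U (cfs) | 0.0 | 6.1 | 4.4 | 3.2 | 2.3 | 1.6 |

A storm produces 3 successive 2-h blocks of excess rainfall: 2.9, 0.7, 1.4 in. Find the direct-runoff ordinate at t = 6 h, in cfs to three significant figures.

Q ≈ 20.9 cfs

By discrete convolution, Q_j = Σ (P_i / 1 in) · U_{j−i}.
At t = 6 h (j=3): Q = (2.9/1)·3.2 + (0.7/1)·4.4 + (1.4/1)·6.1 = 20.9 cfs.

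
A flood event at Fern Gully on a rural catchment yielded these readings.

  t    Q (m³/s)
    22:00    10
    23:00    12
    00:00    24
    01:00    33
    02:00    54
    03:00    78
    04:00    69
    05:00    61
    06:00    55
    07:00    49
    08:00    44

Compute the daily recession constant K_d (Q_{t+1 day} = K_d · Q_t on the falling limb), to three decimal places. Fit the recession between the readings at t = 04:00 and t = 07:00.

Between t = 04:00 and t = 07:00 the flow falls from 69 to 49 m³/s over 3×1 h = 3 h.
Per-interval ratio K = (49/69)^(1/3) = 0.8922; K_d = K^(24/1) = 0.065.

K_d ≈ 0.065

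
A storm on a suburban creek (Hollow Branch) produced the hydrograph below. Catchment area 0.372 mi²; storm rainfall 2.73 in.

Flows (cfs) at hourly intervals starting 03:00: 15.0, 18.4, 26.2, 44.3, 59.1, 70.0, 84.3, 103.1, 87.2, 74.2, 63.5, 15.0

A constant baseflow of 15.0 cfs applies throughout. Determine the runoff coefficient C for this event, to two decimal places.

C ≈ 0.73

ΣQ_DR = 480.3 cfs; V = ΣQ_DR·Δt = 1.729 × 10^6 ft³.
Runoff depth d = V / A = 2.001 in.
C = d / P = 2.001 / 2.73 = 0.73.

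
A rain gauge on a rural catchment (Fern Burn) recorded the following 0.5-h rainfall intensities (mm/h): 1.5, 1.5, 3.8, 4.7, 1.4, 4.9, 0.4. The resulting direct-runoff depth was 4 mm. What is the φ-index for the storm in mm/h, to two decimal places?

Only the 3 blocks with intensity above φ contribute runoff: 3.8, 4.7, 4.9 mm/h.
Σ(I−φ)·Δt = d  ⇒  (3.8+4.7+4.9 − 3φ)·0.5 = 4
φ = (13.40 − 4/0.5) / 3 = 1.80 mm/h.

φ ≈ 1.80 mm/h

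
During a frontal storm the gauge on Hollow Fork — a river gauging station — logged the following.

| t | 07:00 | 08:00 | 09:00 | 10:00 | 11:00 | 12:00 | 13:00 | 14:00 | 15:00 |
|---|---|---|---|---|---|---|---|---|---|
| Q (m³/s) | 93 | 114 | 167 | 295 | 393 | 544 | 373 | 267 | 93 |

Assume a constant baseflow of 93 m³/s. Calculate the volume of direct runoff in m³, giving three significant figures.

V ≈ 5.41 × 10^6 m³

Direct-runoff ordinates (Q − Q_b): 0.0, 21.0, 74.0, 202.0, 300.0, 451.0, 280.0, 174.0, 0.0 m³/s.
ΣQ_DR = 1502 m³/s.
With Δt = 1 h = 3600 s, V = ΣQ_DR · Δt = 1502 × 3600 = 5.41 × 10^6 m³.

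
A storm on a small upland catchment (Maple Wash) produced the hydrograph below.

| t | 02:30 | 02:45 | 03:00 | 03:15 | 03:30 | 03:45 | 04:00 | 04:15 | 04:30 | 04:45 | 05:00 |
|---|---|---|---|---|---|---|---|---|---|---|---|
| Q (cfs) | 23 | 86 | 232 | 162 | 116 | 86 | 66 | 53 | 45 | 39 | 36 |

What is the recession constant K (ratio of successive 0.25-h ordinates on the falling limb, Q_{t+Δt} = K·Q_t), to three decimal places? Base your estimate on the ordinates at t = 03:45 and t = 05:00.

Using the recession-limb readings at t = 03:45 and t = 05:00: Q falls from 86 to 36 cfs over 5 intervals.
K = (Q₂/Q₁)^(1/5) = (36/86)^(1/5) = 0.840.

K ≈ 0.840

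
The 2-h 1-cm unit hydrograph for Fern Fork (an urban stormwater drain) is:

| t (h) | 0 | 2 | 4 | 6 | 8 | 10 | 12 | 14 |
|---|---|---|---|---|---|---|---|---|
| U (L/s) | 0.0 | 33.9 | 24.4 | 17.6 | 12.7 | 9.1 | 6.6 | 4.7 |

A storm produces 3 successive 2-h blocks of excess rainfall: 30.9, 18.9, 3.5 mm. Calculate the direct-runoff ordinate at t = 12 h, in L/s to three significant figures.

Q ≈ 42.0 L/s

By discrete convolution, Q_j = Σ (P_i / 10 mm) · U_{j−i}.
At t = 12 h (j=6): Q = (30.9/10)·6.6 + (18.9/10)·9.1 + (3.5/10)·12.7 = 42.0 L/s.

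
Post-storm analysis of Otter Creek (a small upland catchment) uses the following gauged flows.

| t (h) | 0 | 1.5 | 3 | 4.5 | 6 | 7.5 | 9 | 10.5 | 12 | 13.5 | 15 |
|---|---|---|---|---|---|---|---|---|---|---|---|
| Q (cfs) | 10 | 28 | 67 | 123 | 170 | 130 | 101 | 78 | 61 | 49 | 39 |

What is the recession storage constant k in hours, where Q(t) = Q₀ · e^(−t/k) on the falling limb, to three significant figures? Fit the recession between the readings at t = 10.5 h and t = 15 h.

On the falling limb, Q drops from 78 to 39 cfs between t = 10.5 h and t = 15 h (Δt = 4.5 h).
k = −Δt / ln(Q₂/Q₁) = −4.5 / ln(39/78) = 6.49 h.

k ≈ 6.49 h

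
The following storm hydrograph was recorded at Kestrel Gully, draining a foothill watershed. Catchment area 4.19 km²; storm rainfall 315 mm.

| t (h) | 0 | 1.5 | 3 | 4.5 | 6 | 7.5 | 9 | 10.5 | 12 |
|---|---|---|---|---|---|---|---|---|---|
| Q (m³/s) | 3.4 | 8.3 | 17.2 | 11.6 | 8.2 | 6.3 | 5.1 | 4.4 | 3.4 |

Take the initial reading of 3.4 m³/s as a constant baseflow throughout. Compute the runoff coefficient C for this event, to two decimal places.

ΣQ_DR = 37.30 m³/s; V = ΣQ_DR·Δt = 2.014 × 10^5 m³.
Runoff depth d = V / A = 48.07 mm.
C = d / P = 48.07 / 315 = 0.15.

C ≈ 0.15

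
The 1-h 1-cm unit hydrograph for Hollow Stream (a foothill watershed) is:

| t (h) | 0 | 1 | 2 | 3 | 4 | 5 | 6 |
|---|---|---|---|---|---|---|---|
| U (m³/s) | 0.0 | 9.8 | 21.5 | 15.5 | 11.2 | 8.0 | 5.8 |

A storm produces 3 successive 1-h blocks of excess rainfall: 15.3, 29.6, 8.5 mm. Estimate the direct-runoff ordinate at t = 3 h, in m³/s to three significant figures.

By discrete convolution, Q_j = Σ (P_i / 10 mm) · U_{j−i}.
At t = 3 h (j=3): Q = (15.3/10)·15.5 + (29.6/10)·21.5 + (8.5/10)·9.8 = 95.7 m³/s.

Q ≈ 95.7 m³/s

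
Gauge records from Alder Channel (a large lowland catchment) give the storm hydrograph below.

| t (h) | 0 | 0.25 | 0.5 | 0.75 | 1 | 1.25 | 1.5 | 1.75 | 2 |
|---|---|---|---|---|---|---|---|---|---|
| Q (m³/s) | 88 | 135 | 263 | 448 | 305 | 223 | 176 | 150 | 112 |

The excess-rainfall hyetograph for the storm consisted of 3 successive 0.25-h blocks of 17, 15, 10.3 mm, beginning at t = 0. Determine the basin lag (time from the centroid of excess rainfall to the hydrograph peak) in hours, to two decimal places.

Centroid of excess rainfall: t_c = Σ P_i·t̄_i / ΣP_i = 0.3354 h (block centres at 0.125, 0.375, 0.625 h).
Hydrograph peak occurs at t = 0.75 h, so basin lag t_L = 0.75 − 0.3354 = 0.41 h.

t_L ≈ 0.41 h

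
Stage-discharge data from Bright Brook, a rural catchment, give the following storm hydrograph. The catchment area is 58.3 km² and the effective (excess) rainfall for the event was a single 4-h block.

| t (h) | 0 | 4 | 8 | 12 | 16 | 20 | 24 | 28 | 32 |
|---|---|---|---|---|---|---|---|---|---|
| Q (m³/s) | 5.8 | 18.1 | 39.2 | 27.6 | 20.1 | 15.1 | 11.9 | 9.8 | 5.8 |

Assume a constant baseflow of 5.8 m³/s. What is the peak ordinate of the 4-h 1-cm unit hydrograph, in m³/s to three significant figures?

U_p ≈ 13.4 m³/s

Direct runoff: 0.0, 12.3, 33.4, 21.8, 14.3, 9.3, 6.1, 4.0, 0.0 m³/s; ΣQ_DR = 101.2 m³/s, peak = 33.4 m³/s.
Runoff depth d = ΣQ_DR·Δt / A = 101.2 × 14400 / (58.3 km²) = 25.00 mm.
The 1-cm UH is the DRH scaled by (10 mm)/d, so U_p = 33.4 × 10/25.00 = 13.4 m³/s.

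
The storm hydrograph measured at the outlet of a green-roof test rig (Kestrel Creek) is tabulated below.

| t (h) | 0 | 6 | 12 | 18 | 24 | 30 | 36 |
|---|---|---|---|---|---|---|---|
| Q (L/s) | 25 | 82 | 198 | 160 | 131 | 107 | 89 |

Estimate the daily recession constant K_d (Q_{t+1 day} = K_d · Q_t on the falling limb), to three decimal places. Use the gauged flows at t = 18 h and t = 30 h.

K_d ≈ 0.447

Between t = 18 h and t = 30 h the flow falls from 160 to 107 L/s over 2×6 h = 12 h.
Per-interval ratio K = (107/160)^(1/2) = 0.8178; K_d = K^(24/6) = 0.447.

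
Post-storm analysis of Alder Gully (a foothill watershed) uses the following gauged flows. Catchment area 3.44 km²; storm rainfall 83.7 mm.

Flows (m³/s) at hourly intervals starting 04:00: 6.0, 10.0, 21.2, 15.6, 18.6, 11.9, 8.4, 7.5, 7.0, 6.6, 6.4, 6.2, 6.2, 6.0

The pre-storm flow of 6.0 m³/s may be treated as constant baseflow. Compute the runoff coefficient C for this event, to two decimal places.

ΣQ_DR = 53.60 m³/s; V = ΣQ_DR·Δt = 1.930 × 10^5 m³.
Runoff depth d = V / A = 56.09 mm.
C = d / P = 56.09 / 83.7 = 0.67.

C ≈ 0.67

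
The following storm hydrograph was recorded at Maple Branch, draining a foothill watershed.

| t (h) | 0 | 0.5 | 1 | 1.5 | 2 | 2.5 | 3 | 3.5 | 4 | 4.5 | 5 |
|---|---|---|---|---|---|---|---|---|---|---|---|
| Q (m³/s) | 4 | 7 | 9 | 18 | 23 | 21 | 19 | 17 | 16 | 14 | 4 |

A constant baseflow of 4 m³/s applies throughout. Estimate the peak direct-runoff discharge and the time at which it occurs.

Q_p = 19.0 m³/s at t = 2 h

Subtracting baseflow gives direct-runoff ordinates: 0.0, 3.0, 5.0, 14.0, 19.0, 17.0, 15.0, 13.0, 12.0, 10.0, 0.0 m³/s.
The maximum is 19.0 m³/s, occurring at the reading for t = 2 h.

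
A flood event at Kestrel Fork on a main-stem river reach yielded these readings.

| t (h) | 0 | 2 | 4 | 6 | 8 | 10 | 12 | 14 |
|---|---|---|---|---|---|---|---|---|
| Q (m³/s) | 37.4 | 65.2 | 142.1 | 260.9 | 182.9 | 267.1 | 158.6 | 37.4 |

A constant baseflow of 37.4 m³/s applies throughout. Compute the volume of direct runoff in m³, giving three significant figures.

V ≈ 6.14 × 10^6 m³

Direct-runoff ordinates (Q − Q_b): 0.0, 27.8, 104.7, 223.5, 145.5, 229.7, 121.2, 0.0 m³/s.
ΣQ_DR = 852.4 m³/s.
With Δt = 2 h = 7200 s, V = ΣQ_DR · Δt = 852.4 × 7200 = 6.14 × 10^6 m³.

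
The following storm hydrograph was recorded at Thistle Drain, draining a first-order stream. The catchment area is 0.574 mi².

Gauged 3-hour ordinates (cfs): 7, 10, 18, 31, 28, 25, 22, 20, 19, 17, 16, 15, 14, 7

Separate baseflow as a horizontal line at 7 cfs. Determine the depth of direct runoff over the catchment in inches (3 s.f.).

d ≈ 1.22 in

Direct runoff: 0.0, 3.0, 11.0, 24.0, 21.0, 18.0, 15.0, 13.0, 12.0, 10.0, 9.0, 8.0, 7.0, 0.0 cfs; ΣQ_DR = 151.0 cfs.
V = ΣQ_DR · Δt = 151.0 × 10800 s = 1.631 × 10^6 ft³.
Over A = 0.574 mi², depth = V / A = 1.22 in.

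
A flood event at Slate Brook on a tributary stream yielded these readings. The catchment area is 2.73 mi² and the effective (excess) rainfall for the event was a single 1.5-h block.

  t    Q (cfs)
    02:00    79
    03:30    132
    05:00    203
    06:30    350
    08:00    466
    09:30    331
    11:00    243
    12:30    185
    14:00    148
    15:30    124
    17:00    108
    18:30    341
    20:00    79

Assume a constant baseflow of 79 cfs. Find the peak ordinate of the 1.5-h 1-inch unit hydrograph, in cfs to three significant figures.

Direct runoff: 0.0, 53.0, 124.0, 271.0, 387.0, 252.0, 164.0, 106.0, 69.0, 45.0, 29.0, 262.0, 0.0 cfs; ΣQ_DR = 1762 cfs, peak = 387.0 cfs.
Runoff depth d = ΣQ_DR·Δt / A = 1762 × 5400 / (2.73 mi²) = 1.500 in.
The 1-inch UH is the DRH scaled by (1 in)/d, so U_p = 387.0 × 1/1.500 = 258 cfs.

U_p ≈ 258 cfs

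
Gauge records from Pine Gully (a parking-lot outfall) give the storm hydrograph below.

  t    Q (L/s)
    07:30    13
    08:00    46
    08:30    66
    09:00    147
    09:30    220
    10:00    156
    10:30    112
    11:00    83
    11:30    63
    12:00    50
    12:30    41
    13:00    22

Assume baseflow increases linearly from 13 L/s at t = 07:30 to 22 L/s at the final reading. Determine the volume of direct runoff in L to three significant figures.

Direct-runoff ordinates (Q − Q_b): 0.00, 32.18, 51.36, 131.55, 203.73, 138.91, 94.09, 64.27, 43.45, 29.64, 19.82, 0.00 L/s.
ΣQ_DR = 809.0 L/s.
With Δt = 0.5 h = 1800 s, V = ΣQ_DR · Δt = 809.0 × 1800 = 1.46 × 10^6 L.

V ≈ 1.46 × 10^6 L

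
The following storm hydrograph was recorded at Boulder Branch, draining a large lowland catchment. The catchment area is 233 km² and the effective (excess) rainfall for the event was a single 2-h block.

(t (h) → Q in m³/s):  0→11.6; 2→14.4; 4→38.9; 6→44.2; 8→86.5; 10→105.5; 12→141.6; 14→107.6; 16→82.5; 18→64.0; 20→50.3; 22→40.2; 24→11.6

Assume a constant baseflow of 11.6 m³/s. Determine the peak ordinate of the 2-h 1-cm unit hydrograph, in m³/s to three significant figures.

U_p ≈ 64.9 m³/s

Direct runoff: 0.0, 2.8, 27.3, 32.6, 74.9, 93.9, 130.0, 96.0, 70.9, 52.4, 38.7, 28.6, 0.0 m³/s; ΣQ_DR = 648.1 m³/s, peak = 130.0 m³/s.
Runoff depth d = ΣQ_DR·Δt / A = 648.1 × 7200 / (233 km²) = 20.03 mm.
The 1-cm UH is the DRH scaled by (10 mm)/d, so U_p = 130.0 × 10/20.03 = 64.9 m³/s.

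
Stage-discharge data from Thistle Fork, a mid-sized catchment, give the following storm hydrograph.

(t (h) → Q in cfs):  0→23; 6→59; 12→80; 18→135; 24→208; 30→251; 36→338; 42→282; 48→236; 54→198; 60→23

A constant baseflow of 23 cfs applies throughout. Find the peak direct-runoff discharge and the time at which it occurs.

Subtracting baseflow gives direct-runoff ordinates: 0.0, 36.0, 57.0, 112.0, 185.0, 228.0, 315.0, 259.0, 213.0, 175.0, 0.0 cfs.
The maximum is 315.0 cfs, occurring at the reading for t = 36 h.

Q_p = 315.0 cfs at t = 36 h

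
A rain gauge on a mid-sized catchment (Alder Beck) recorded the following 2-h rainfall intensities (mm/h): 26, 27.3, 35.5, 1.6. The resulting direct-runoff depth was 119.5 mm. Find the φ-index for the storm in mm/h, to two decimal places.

φ ≈ 9.68 mm/h

Only the 3 blocks with intensity above φ contribute runoff: 26, 27.3, 35.5 mm/h.
Σ(I−φ)·Δt = d  ⇒  (26+27.3+35.5 − 3φ)·2 = 119.5
φ = (88.80 − 119.5/2) / 3 = 9.68 mm/h.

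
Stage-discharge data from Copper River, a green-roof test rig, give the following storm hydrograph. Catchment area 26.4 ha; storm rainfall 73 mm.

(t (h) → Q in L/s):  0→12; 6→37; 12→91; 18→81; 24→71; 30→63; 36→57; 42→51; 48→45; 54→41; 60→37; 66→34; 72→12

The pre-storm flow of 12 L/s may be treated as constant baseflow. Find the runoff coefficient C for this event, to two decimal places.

ΣQ_DR = 476.0 L/s; V = ΣQ_DR·Δt = 1.028 × 10^7 L.
Runoff depth d = V / A = 38.95 mm.
C = d / P = 38.95 / 73 = 0.53.

C ≈ 0.53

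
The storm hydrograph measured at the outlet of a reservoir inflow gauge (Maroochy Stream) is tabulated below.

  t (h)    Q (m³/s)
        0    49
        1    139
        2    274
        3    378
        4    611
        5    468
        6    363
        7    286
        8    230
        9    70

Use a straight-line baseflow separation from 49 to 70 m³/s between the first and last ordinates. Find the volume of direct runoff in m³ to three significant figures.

Direct-runoff ordinates (Q − Q_b): 0.00, 87.67, 220.33, 322.00, 552.67, 407.33, 300.00, 220.67, 162.33, 0.00 m³/s.
ΣQ_DR = 2273 m³/s.
With Δt = 1 h = 3600 s, V = ΣQ_DR · Δt = 2273 × 3600 = 8.18 × 10^6 m³.

V ≈ 8.18 × 10^6 m³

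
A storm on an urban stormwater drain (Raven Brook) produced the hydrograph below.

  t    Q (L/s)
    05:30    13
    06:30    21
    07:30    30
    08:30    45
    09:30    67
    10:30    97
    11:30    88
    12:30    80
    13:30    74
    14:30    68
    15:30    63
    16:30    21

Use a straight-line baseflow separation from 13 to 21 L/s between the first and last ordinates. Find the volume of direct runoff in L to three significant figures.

V ≈ 1.67 × 10^6 L

Direct-runoff ordinates (Q − Q_b): 0.00, 7.27, 15.55, 29.82, 51.09, 80.36, 70.64, 61.91, 55.18, 48.45, 42.73, 0.00 L/s.
ΣQ_DR = 463.0 L/s.
With Δt = 1 h = 3600 s, V = ΣQ_DR · Δt = 463.0 × 3600 = 1.67 × 10^6 L.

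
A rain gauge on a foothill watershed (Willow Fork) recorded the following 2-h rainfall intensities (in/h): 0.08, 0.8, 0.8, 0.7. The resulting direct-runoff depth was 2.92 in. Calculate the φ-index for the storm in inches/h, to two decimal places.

φ ≈ 0.28 in/h

Only the 3 blocks with intensity above φ contribute runoff: 0.8, 0.8, 0.7 in/h.
Σ(I−φ)·Δt = d  ⇒  (0.8+0.8+0.7 − 3φ)·2 = 2.92
φ = (2.300 − 2.92/2) / 3 = 0.28 in/h.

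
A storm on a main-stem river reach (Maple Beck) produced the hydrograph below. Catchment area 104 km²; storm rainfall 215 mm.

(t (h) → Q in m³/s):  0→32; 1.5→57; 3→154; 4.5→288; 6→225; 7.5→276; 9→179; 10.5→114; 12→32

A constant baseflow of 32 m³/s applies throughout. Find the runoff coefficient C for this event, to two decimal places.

C ≈ 0.26

ΣQ_DR = 1069 m³/s; V = ΣQ_DR·Δt = 5.773 × 10^6 m³.
Runoff depth d = V / A = 55.51 mm.
C = d / P = 55.51 / 215 = 0.26.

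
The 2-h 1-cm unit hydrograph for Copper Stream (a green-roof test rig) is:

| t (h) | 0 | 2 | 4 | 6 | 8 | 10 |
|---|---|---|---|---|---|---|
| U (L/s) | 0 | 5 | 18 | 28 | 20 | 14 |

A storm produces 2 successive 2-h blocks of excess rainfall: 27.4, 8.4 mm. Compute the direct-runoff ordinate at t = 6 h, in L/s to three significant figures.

By discrete convolution, Q_j = Σ (P_i / 10 mm) · U_{j−i}.
At t = 6 h (j=3): Q = (27.4/10)·28 + (8.4/10)·18 = 91.8 L/s.

Q ≈ 91.8 L/s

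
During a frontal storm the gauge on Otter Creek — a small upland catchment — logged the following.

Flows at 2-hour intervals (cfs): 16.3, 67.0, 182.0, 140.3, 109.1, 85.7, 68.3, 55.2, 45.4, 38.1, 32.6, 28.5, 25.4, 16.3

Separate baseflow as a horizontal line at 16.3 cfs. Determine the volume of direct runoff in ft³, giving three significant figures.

V ≈ 4.91 × 10^6 ft³

Direct-runoff ordinates (Q − Q_b): 0.0, 50.7, 165.7, 124.0, 92.8, 69.4, 52.0, 38.9, 29.1, 21.8, 16.3, 12.2, 9.1, 0.0 cfs.
ΣQ_DR = 682.0 cfs.
With Δt = 2 h = 7200 s, V = ΣQ_DR · Δt = 682.0 × 7200 = 4.91 × 10^6 ft³.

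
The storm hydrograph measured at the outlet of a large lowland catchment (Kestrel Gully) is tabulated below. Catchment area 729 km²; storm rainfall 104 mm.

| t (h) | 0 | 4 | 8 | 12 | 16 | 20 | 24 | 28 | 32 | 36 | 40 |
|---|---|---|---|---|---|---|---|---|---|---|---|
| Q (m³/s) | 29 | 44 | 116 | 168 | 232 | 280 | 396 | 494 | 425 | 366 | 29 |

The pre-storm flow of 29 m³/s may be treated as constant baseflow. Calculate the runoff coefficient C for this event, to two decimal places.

ΣQ_DR = 2260 m³/s; V = ΣQ_DR·Δt = 3.254 × 10^7 m³.
Runoff depth d = V / A = 44.64 mm.
C = d / P = 44.64 / 104 = 0.43.

C ≈ 0.43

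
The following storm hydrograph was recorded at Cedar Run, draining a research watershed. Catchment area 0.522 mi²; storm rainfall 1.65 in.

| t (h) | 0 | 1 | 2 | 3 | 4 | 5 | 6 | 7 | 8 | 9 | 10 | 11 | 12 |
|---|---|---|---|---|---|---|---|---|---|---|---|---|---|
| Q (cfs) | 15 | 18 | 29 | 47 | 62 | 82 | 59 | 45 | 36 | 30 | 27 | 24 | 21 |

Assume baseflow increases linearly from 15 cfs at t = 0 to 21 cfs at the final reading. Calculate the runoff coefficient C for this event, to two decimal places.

ΣQ_DR = 261.0 cfs; V = ΣQ_DR·Δt = 9.396 × 10^5 ft³.
Runoff depth d = V / A = 0.7748 in.
C = d / P = 0.7748 / 1.65 = 0.47.

C ≈ 0.47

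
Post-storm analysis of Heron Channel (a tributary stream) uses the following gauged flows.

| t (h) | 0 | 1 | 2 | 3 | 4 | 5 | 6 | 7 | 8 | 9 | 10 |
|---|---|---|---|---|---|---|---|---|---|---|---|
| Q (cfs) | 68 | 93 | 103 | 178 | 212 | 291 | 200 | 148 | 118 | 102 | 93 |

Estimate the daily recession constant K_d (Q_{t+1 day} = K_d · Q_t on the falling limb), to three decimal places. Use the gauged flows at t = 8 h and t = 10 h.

K_d ≈ 0.057

Between t = 8 h and t = 10 h the flow falls from 118 to 93 cfs over 2×1 h = 2 h.
Per-interval ratio K = (93/118)^(1/2) = 0.8878; K_d = K^(24/1) = 0.057.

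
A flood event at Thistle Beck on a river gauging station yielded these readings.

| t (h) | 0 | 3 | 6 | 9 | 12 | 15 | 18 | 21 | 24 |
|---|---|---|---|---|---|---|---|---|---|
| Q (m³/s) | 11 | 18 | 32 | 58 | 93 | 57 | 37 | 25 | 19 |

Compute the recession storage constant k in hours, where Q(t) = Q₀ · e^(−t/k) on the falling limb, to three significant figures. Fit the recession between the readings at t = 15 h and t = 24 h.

On the falling limb, Q drops from 57 to 19 m³/s between t = 15 h and t = 24 h (Δt = 9 h).
k = −Δt / ln(Q₂/Q₁) = −9 / ln(19/57) = 8.19 h.

k ≈ 8.19 h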